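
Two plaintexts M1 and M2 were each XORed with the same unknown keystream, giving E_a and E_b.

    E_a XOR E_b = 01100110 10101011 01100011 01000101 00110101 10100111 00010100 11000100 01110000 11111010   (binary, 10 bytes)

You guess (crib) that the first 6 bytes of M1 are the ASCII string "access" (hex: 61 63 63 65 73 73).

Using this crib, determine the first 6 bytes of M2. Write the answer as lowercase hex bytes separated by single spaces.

Since E_a ⊕ E_b = M1 ⊕ M2, XORing with the guessed M1 bytes yields the corresponding M2 bytes: M2 = (E_a ⊕ E_b) ⊕ M1.
66 ⊕ 61 = 07
ab ⊕ 63 = c8
63 ⊕ 63 = 00
45 ⊕ 65 = 20
35 ⊕ 73 = 46
a7 ⊕ 73 = d4

07 c8 00 20 46 d4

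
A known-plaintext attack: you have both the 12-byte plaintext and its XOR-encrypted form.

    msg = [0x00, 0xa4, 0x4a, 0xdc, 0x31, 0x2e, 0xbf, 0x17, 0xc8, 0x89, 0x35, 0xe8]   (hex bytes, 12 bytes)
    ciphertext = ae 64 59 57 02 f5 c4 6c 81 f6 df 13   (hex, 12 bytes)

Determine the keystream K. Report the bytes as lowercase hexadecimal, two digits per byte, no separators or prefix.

Since ciphertext = msg ⊕ K, XORing both sides with msg gives K = msg ⊕ ciphertext.
00 XOR ae = ae
a4 XOR 64 = c0
4a XOR 59 = 13
dc XOR 57 = 8b
31 XOR 02 = 33
2e XOR f5 = db
bf XOR c4 = 7b
17 XOR 6c = 7b
c8 XOR 81 = 49
89 XOR f6 = 7f
35 XOR df = ea
e8 XOR 13 = fb

aec0138b33db7b7b497feafb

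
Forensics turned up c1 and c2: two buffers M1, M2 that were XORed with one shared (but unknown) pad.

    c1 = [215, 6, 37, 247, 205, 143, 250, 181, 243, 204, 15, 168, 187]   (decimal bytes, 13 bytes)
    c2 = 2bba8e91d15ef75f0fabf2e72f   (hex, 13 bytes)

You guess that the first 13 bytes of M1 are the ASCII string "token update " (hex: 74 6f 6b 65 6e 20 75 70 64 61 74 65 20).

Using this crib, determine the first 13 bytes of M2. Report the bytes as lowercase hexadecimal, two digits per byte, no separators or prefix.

88d3c00372f1789a9806892ab4

First, c1 ⊕ c2 = (M1 ⊕ K) ⊕ (M2 ⊕ K) = M1 ⊕ M2, so the key drops out. Then M2 = (M1 ⊕ M2) ⊕ M1 over the first 13 bytes.
byte 0: (d7 xor 2b) xor 74 = fc xor 74 = 88
byte 1: (06 xor ba) xor 6f = bc xor 6f = d3
byte 2: (25 xor 8e) xor 6b = ab xor 6b = c0
byte 3: (f7 xor 91) xor 65 = 66 xor 65 = 03
byte 4: (cd xor d1) xor 6e = 1c xor 6e = 72
byte 5: (8f xor 5e) xor 20 = d1 xor 20 = f1
byte 6: (fa xor f7) xor 75 = 0d xor 75 = 78
byte 7: (b5 xor 5f) xor 70 = ea xor 70 = 9a
byte 8: (f3 xor 0f) xor 64 = fc xor 64 = 98
byte 9: (cc xor ab) xor 61 = 67 xor 61 = 06
byte 10: (0f xor f2) xor 74 = fd xor 74 = 89
byte 11: (a8 xor e7) xor 65 = 4f xor 65 = 2a
byte 12: (bb xor 2f) xor 20 = 94 xor 20 = b4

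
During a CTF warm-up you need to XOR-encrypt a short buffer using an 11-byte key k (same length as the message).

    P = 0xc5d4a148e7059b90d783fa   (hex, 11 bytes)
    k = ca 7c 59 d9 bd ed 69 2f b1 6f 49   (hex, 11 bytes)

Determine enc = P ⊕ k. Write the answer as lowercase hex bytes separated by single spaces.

byte 0: 11000101 xor 11001010 = 00001111
byte 1: 11010100 xor 01111100 = 10101000
byte 2: 10100001 xor 01011001 = 11111000
byte 3: 01001000 xor 11011001 = 10010001
byte 4: 11100111 xor 10111101 = 01011010
byte 5: 00000101 xor 11101101 = 11101000
byte 6: 10011011 xor 01101001 = 11110010
byte 7: 10010000 xor 00101111 = 10111111
byte 8: 11010111 xor 10110001 = 01100110
byte 9: 10000011 xor 01101111 = 11101100
byte 10: 11111010 xor 01001001 = 10110011

0f a8 f8 91 5a e8 f2 bf 66 ec b3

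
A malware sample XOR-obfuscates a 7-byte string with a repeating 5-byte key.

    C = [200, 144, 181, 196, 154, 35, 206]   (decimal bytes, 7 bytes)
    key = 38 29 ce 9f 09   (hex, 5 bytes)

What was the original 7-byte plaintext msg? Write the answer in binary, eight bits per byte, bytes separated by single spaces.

11110000 10111001 01111011 01011011 10010011 00011011 11100111

The 5-byte key repeats, so the effective keystream is 38 29 ce 9f 09 38 29.
byte 0: c8 ⊕ 38 = f0
byte 1: 90 ⊕ 29 = b9
byte 2: b5 ⊕ ce = 7b
byte 3: c4 ⊕ 9f = 5b
byte 4: 9a ⊕ 09 = 93
byte 5: 23 ⊕ 38 = 1b
byte 6: ce ⊕ 29 = e7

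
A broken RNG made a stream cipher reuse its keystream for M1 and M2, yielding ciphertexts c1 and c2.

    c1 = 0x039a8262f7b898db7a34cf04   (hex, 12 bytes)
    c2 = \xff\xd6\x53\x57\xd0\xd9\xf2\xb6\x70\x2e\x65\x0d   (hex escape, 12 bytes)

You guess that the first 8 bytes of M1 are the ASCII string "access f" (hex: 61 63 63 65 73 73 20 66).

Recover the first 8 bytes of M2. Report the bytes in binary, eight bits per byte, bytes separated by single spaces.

First, c1 ⊕ c2 = (M1 ⊕ K) ⊕ (M2 ⊕ K) = M1 ⊕ M2, so the key drops out. Then M2 = (M1 ⊕ M2) ⊕ M1 over the first 8 bytes.
byte 0: (03 xor ff) xor 61 = fc xor 61 = 9d
byte 1: (9a xor d6) xor 63 = 4c xor 63 = 2f
byte 2: (82 xor 53) xor 63 = d1 xor 63 = b2
byte 3: (62 xor 57) xor 65 = 35 xor 65 = 50
byte 4: (f7 xor d0) xor 73 = 27 xor 73 = 54
byte 5: (b8 xor d9) xor 73 = 61 xor 73 = 12
byte 6: (98 xor f2) xor 20 = 6a xor 20 = 4a
byte 7: (db xor b6) xor 66 = 6d xor 66 = 0b

10011101 00101111 10110010 01010000 01010100 00010010 01001010 00001011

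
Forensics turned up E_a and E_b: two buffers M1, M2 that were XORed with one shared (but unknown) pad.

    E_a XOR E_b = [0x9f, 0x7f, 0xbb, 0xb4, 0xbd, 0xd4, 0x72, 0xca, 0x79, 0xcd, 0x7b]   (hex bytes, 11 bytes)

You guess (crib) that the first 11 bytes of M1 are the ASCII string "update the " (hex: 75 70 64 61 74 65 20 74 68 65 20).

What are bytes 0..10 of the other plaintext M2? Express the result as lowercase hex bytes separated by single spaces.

Since E_a ⊕ E_b = M1 ⊕ M2, XORing with the guessed M1 bytes yields the corresponding M2 bytes: M2 = (E_a ⊕ E_b) ⊕ M1.
byte 0: 9f ⊕ 75 = ea
byte 1: 7f ⊕ 70 = 0f
byte 2: bb ⊕ 64 = df
byte 3: b4 ⊕ 61 = d5
byte 4: bd ⊕ 74 = c9
byte 5: d4 ⊕ 65 = b1
byte 6: 72 ⊕ 20 = 52
byte 7: ca ⊕ 74 = be
byte 8: 79 ⊕ 68 = 11
byte 9: cd ⊕ 65 = a8
byte 10: 7b ⊕ 20 = 5b

ea 0f df d5 c9 b1 52 be 11 a8 5b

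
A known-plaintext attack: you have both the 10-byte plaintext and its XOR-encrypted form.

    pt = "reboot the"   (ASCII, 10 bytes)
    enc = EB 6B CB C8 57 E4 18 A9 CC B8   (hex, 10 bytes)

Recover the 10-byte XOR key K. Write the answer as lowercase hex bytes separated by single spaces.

Since enc = pt ⊕ K, XORing both sides with pt gives K = pt ⊕ enc.
72 ^ eb = 99
65 ^ 6b = 0e
62 ^ cb = a9
6f ^ c8 = a7
6f ^ 57 = 38
74 ^ e4 = 90
20 ^ 18 = 38
74 ^ a9 = dd
68 ^ cc = a4
65 ^ b8 = dd

99 0e a9 a7 38 90 38 dd a4 dd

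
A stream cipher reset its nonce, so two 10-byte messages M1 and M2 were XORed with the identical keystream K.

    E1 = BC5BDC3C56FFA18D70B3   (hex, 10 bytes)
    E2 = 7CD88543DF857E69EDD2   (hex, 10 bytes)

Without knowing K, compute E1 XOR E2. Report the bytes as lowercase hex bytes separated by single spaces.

E1 ⊕ E2 = (M1 ⊕ K) ⊕ (M2 ⊕ K) = M1 ⊕ M2 — the shared key cancels under XOR.
bc ^ 7c = c0
5b ^ d8 = 83
dc ^ 85 = 59
3c ^ 43 = 7f
56 ^ df = 89
ff ^ 85 = 7a
a1 ^ 7e = df
8d ^ 69 = e4
70 ^ ed = 9d
b3 ^ d2 = 61

c0 83 59 7f 89 7a df e4 9d 61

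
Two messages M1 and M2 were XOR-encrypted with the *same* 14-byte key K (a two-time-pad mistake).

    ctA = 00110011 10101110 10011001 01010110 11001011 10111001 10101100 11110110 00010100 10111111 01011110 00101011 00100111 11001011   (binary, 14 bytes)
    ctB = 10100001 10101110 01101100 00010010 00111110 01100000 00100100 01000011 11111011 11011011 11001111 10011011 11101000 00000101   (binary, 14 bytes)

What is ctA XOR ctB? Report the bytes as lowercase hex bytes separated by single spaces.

92 00 f5 44 f5 d9 88 b5 ef 64 91 b0 cf ce

ctA ⊕ ctB = (M1 ⊕ K) ⊕ (M2 ⊕ K) = M1 ⊕ M2 — the shared key cancels under XOR.
33 ⊕ a1 = 92
ae ⊕ ae = 00
99 ⊕ 6c = f5
56 ⊕ 12 = 44
cb ⊕ 3e = f5
b9 ⊕ 60 = d9
ac ⊕ 24 = 88
f6 ⊕ 43 = b5
14 ⊕ fb = ef
bf ⊕ db = 64
5e ⊕ cf = 91
2b ⊕ 9b = b0
27 ⊕ e8 = cf
cb ⊕ 05 = ce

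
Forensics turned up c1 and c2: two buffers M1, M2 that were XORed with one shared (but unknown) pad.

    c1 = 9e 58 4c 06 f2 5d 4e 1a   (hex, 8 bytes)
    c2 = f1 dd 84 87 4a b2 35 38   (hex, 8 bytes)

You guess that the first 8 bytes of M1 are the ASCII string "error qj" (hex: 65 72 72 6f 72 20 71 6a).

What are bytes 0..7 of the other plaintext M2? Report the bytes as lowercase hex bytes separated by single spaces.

0a f7 ba ee ca cf 0a 48

First, c1 ⊕ c2 = (M1 ⊕ K) ⊕ (M2 ⊕ K) = M1 ⊕ M2, so the key drops out. Then M2 = (M1 ⊕ M2) ⊕ M1 over the first 8 bytes.
byte 0: (9e ⊕ f1) ⊕ 65 = 6f ⊕ 65 = 0a
byte 1: (58 ⊕ dd) ⊕ 72 = 85 ⊕ 72 = f7
byte 2: (4c ⊕ 84) ⊕ 72 = c8 ⊕ 72 = ba
byte 3: (06 ⊕ 87) ⊕ 6f = 81 ⊕ 6f = ee
byte 4: (f2 ⊕ 4a) ⊕ 72 = b8 ⊕ 72 = ca
byte 5: (5d ⊕ b2) ⊕ 20 = ef ⊕ 20 = cf
byte 6: (4e ⊕ 35) ⊕ 71 = 7b ⊕ 71 = 0a
byte 7: (1a ⊕ 38) ⊕ 6a = 22 ⊕ 6a = 48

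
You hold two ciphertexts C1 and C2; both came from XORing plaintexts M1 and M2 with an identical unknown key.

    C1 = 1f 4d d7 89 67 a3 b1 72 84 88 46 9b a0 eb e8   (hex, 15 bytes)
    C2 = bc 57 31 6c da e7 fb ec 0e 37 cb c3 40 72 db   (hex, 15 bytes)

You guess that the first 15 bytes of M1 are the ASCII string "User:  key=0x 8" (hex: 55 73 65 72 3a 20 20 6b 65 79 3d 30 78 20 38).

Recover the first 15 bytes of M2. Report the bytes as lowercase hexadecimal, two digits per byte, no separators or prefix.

f669839787646af5efc6b06898b90b

First, C1 ⊕ C2 = (M1 ⊕ K) ⊕ (M2 ⊕ K) = M1 ⊕ M2, so the key drops out. Then M2 = (M1 ⊕ M2) ⊕ M1 over the first 15 bytes.
byte 0: (1f XOR bc) XOR 55 = a3 XOR 55 = f6
byte 1: (4d XOR 57) XOR 73 = 1a XOR 73 = 69
byte 2: (d7 XOR 31) XOR 65 = e6 XOR 65 = 83
byte 3: (89 XOR 6c) XOR 72 = e5 XOR 72 = 97
byte 4: (67 XOR da) XOR 3a = bd XOR 3a = 87
byte 5: (a3 XOR e7) XOR 20 = 44 XOR 20 = 64
byte 6: (b1 XOR fb) XOR 20 = 4a XOR 20 = 6a
byte 7: (72 XOR ec) XOR 6b = 9e XOR 6b = f5
byte 8: (84 XOR 0e) XOR 65 = 8a XOR 65 = ef
byte 9: (88 XOR 37) XOR 79 = bf XOR 79 = c6
byte 10: (46 XOR cb) XOR 3d = 8d XOR 3d = b0
byte 11: (9b XOR c3) XOR 30 = 58 XOR 30 = 68
byte 12: (a0 XOR 40) XOR 78 = e0 XOR 78 = 98
byte 13: (eb XOR 72) XOR 20 = 99 XOR 20 = b9
byte 14: (e8 XOR db) XOR 38 = 33 XOR 38 = 0b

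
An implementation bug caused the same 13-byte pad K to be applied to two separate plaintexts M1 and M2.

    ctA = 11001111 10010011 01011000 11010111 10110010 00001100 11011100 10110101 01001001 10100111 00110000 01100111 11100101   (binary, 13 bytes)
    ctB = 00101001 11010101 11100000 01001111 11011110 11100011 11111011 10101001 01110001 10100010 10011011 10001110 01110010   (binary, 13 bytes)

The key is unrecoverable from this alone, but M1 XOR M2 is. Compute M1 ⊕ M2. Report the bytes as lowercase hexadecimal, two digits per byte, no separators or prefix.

e646b8986cef271c3805abe997

ctA ⊕ ctB = (M1 ⊕ K) ⊕ (M2 ⊕ K) = M1 ⊕ M2 — the shared key cancels under XOR.
cf ^ 29 = e6
93 ^ d5 = 46
58 ^ e0 = b8
d7 ^ 4f = 98
b2 ^ de = 6c
0c ^ e3 = ef
dc ^ fb = 27
b5 ^ a9 = 1c
49 ^ 71 = 38
a7 ^ a2 = 05
30 ^ 9b = ab
67 ^ 8e = e9
e5 ^ 72 = 97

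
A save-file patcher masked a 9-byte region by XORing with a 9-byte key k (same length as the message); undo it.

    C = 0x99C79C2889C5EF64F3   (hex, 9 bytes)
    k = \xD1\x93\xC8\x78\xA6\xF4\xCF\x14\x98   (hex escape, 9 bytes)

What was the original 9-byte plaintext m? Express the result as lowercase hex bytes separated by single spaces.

48 54 54 50 2f 31 20 70 6b

99 XOR d1 = 48
c7 XOR 93 = 54
9c XOR c8 = 54
28 XOR 78 = 50
89 XOR a6 = 2f
c5 XOR f4 = 31
ef XOR cf = 20
64 XOR 14 = 70
f3 XOR 98 = 6b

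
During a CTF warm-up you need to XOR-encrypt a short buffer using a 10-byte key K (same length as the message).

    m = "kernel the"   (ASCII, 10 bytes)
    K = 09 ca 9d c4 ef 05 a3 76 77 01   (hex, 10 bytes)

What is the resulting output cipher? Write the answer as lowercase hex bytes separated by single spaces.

62 af ef aa 8a 69 83 02 1f 64

XOR is its own inverse, so applying the key byte-wise gives the result directly.
byte 0: 6b xor 09 = 62
byte 1: 65 xor ca = af
byte 2: 72 xor 9d = ef
byte 3: 6e xor c4 = aa
byte 4: 65 xor ef = 8a
byte 5: 6c xor 05 = 69
byte 6: 20 xor a3 = 83
byte 7: 74 xor 76 = 02
byte 8: 68 xor 77 = 1f
byte 9: 65 xor 01 = 64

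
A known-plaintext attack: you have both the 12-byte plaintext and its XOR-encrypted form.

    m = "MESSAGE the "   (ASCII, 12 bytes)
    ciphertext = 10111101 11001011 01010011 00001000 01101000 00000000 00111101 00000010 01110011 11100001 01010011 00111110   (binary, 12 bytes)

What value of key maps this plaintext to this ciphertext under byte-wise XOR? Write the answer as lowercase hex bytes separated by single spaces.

f0 8e 00 5b 29 47 78 22 07 89 36 1e

Since ciphertext = m ⊕ key, XORing both sides with m gives key = m ⊕ ciphertext.
byte 0: 4d ⊕ bd = f0
byte 1: 45 ⊕ cb = 8e
byte 2: 53 ⊕ 53 = 00
byte 3: 53 ⊕ 08 = 5b
byte 4: 41 ⊕ 68 = 29
byte 5: 47 ⊕ 00 = 47
byte 6: 45 ⊕ 3d = 78
byte 7: 20 ⊕ 02 = 22
byte 8: 74 ⊕ 73 = 07
byte 9: 68 ⊕ e1 = 89
byte 10: 65 ⊕ 53 = 36
byte 11: 20 ⊕ 3e = 1e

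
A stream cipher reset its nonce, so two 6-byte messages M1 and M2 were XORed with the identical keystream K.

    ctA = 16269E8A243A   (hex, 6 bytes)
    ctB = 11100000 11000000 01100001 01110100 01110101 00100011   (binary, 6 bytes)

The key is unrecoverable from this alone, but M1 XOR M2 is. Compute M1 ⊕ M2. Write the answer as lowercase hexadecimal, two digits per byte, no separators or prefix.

ctA ⊕ ctB = (M1 ⊕ K) ⊕ (M2 ⊕ K) = M1 ⊕ M2 — the shared key cancels under XOR.
byte 0: 16 ⊕ e0 = f6
byte 1: 26 ⊕ c0 = e6
byte 2: 9e ⊕ 61 = ff
byte 3: 8a ⊕ 74 = fe
byte 4: 24 ⊕ 75 = 51
byte 5: 3a ⊕ 23 = 19

f6e6fffe5119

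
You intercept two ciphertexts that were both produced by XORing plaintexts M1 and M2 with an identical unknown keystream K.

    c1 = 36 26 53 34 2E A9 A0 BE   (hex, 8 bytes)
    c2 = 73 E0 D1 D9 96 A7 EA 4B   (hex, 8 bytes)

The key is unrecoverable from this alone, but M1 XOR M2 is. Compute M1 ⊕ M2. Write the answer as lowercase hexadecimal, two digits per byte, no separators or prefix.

45c682edb80e4af5

c1 ⊕ c2 = (M1 ⊕ K) ⊕ (M2 ⊕ K) = M1 ⊕ M2 — the shared key cancels under XOR.
36 ^ 73 = 45
26 ^ e0 = c6
53 ^ d1 = 82
34 ^ d9 = ed
2e ^ 96 = b8
a9 ^ a7 = 0e
a0 ^ ea = 4a
be ^ 4b = f5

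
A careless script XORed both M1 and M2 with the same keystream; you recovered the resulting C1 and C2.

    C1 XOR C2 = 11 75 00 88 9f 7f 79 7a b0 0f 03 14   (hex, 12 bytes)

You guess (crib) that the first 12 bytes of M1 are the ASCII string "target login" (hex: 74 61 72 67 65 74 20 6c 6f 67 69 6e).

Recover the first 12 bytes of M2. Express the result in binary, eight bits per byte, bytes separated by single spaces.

01100101 00010100 01110010 11101111 11111010 00001011 01011001 00010110 11011111 01101000 01101010 01111010

Since C1 ⊕ C2 = M1 ⊕ M2, XORing with the guessed M1 bytes yields the corresponding M2 bytes: M2 = (C1 ⊕ C2) ⊕ M1.
11 xor 74 = 65
75 xor 61 = 14
00 xor 72 = 72
88 xor 67 = ef
9f xor 65 = fa
7f xor 74 = 0b
79 xor 20 = 59
7a xor 6c = 16
b0 xor 6f = df
0f xor 67 = 68
03 xor 69 = 6a
14 xor 6e = 7a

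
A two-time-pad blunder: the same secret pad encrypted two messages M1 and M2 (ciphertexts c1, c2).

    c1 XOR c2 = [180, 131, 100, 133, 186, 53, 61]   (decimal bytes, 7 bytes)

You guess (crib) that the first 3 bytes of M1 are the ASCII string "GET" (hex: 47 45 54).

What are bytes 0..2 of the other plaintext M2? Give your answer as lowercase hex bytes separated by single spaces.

Since c1 ⊕ c2 = M1 ⊕ M2, XORing with the guessed M1 bytes yields the corresponding M2 bytes: M2 = (c1 ⊕ c2) ⊕ M1.
b4 XOR 47 = f3
83 XOR 45 = c6
64 XOR 54 = 30

f3 c6 30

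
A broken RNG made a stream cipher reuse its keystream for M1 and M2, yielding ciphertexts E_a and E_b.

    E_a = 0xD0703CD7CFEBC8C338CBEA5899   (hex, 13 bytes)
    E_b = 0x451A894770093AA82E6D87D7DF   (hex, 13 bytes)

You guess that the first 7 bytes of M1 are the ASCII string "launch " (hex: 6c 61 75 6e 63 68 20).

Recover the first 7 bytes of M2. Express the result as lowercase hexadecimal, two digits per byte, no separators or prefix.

First, E_a ⊕ E_b = (M1 ⊕ K) ⊕ (M2 ⊕ K) = M1 ⊕ M2, so the key drops out. Then M2 = (M1 ⊕ M2) ⊕ M1 over the first 7 bytes.
byte 0: (d0 ^ 45) ^ 6c = 95 ^ 6c = f9
byte 1: (70 ^ 1a) ^ 61 = 6a ^ 61 = 0b
byte 2: (3c ^ 89) ^ 75 = b5 ^ 75 = c0
byte 3: (d7 ^ 47) ^ 6e = 90 ^ 6e = fe
byte 4: (cf ^ 70) ^ 63 = bf ^ 63 = dc
byte 5: (eb ^ 09) ^ 68 = e2 ^ 68 = 8a
byte 6: (c8 ^ 3a) ^ 20 = f2 ^ 20 = d2

f90bc0fedc8ad2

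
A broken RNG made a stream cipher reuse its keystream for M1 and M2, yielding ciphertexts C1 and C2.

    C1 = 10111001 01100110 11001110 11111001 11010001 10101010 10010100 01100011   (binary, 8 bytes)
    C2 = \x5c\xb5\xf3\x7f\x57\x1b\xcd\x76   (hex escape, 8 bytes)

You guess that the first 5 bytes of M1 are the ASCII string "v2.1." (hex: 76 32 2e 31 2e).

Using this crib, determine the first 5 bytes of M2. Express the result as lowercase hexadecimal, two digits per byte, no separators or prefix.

93e113b7a8

First, C1 ⊕ C2 = (M1 ⊕ K) ⊕ (M2 ⊕ K) = M1 ⊕ M2, so the key drops out. Then M2 = (M1 ⊕ M2) ⊕ M1 over the first 5 bytes.
byte 0: (b9 ^ 5c) ^ 76 = e5 ^ 76 = 93
byte 1: (66 ^ b5) ^ 32 = d3 ^ 32 = e1
byte 2: (ce ^ f3) ^ 2e = 3d ^ 2e = 13
byte 3: (f9 ^ 7f) ^ 31 = 86 ^ 31 = b7
byte 4: (d1 ^ 57) ^ 2e = 86 ^ 2e = a8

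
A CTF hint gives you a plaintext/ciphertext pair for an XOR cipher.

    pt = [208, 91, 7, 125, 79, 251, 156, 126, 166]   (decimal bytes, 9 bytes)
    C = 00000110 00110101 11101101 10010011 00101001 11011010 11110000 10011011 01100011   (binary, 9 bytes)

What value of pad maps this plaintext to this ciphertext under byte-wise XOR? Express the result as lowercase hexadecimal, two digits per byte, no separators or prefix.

d66eeaee66216ce5c5

Since C = pt ⊕ pad, XORing both sides with pt gives pad = pt ⊕ C.
d0 xor 06 = d6
5b xor 35 = 6e
07 xor ed = ea
7d xor 93 = ee
4f xor 29 = 66
fb xor da = 21
9c xor f0 = 6c
7e xor 9b = e5
a6 xor 63 = c5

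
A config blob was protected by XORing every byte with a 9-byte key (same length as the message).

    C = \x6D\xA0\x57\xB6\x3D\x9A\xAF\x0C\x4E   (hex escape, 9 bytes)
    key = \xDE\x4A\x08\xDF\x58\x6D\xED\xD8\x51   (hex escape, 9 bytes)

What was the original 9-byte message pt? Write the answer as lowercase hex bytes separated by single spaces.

b3 ea 5f 69 65 f7 42 d4 1f

01101101 xor 11011110 = 10110011
10100000 xor 01001010 = 11101010
01010111 xor 00001000 = 01011111
10110110 xor 11011111 = 01101001
00111101 xor 01011000 = 01100101
10011010 xor 01101101 = 11110111
10101111 xor 11101101 = 01000010
00001100 xor 11011000 = 11010100
01001110 xor 01010001 = 00011111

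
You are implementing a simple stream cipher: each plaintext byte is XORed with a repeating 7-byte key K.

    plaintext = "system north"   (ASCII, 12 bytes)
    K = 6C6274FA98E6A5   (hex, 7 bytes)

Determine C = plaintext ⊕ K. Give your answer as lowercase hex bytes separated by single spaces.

1f 1b 07 8e fd 8b 85 02 0d 06 8e f0

The 7-byte key repeats, so the effective keystream is 6c 62 74 fa 98 e6 a5 6c 62 74 fa 98.
byte 0: 73 ^ 6c = 1f
byte 1: 79 ^ 62 = 1b
byte 2: 73 ^ 74 = 07
byte 3: 74 ^ fa = 8e
byte 4: 65 ^ 98 = fd
byte 5: 6d ^ e6 = 8b
byte 6: 20 ^ a5 = 85
byte 7: 6e ^ 6c = 02
byte 8: 6f ^ 62 = 0d
byte 9: 72 ^ 74 = 06
byte 10: 74 ^ fa = 8e
byte 11: 68 ^ 98 = f0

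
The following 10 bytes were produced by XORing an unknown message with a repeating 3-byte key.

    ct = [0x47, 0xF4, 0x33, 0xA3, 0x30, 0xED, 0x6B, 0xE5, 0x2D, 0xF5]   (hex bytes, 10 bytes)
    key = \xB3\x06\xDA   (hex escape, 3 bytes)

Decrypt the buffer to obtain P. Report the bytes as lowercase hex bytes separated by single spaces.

f4 f2 e9 10 36 37 d8 e3 f7 46

The 3-byte key repeats, so the effective keystream is b3 06 da b3 06 da b3 06 da b3.
byte 0: 47 ^ b3 = f4
byte 1: f4 ^ 06 = f2
byte 2: 33 ^ da = e9
byte 3: a3 ^ b3 = 10
byte 4: 30 ^ 06 = 36
byte 5: ed ^ da = 37
byte 6: 6b ^ b3 = d8
byte 7: e5 ^ 06 = e3
byte 8: 2d ^ da = f7
byte 9: f5 ^ b3 = 46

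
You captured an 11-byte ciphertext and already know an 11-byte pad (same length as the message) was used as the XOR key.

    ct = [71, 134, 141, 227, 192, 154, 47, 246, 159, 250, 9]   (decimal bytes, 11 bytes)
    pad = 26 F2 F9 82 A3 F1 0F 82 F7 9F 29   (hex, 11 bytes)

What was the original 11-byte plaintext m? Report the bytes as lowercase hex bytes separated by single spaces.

61 74 74 61 63 6b 20 74 68 65 20

47 XOR 26 = 61
86 XOR f2 = 74
8d XOR f9 = 74
e3 XOR 82 = 61
c0 XOR a3 = 63
9a XOR f1 = 6b
2f XOR 0f = 20
f6 XOR 82 = 74
9f XOR f7 = 68
fa XOR 9f = 65
09 XOR 29 = 20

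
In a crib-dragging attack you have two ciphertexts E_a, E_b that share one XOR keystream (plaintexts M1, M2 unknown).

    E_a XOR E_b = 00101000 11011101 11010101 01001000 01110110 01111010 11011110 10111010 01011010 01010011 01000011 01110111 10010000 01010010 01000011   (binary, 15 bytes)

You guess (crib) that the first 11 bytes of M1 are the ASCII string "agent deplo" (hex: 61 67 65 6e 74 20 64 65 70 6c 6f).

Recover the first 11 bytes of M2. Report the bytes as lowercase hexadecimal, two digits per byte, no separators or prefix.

Since E_a ⊕ E_b = M1 ⊕ M2, XORing with the guessed M1 bytes yields the corresponding M2 bytes: M2 = (E_a ⊕ E_b) ⊕ M1.
byte 0: 28 xor 61 = 49
byte 1: dd xor 67 = ba
byte 2: d5 xor 65 = b0
byte 3: 48 xor 6e = 26
byte 4: 76 xor 74 = 02
byte 5: 7a xor 20 = 5a
byte 6: de xor 64 = ba
byte 7: ba xor 65 = df
byte 8: 5a xor 70 = 2a
byte 9: 53 xor 6c = 3f
byte 10: 43 xor 6f = 2c

49bab026025abadf2a3f2c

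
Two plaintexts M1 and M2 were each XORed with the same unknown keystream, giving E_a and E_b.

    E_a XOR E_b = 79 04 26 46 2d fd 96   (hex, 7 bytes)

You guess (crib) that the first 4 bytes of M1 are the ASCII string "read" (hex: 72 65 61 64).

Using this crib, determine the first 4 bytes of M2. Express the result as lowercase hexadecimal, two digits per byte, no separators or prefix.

0b614722

Since E_a ⊕ E_b = M1 ⊕ M2, XORing with the guessed M1 bytes yields the corresponding M2 bytes: M2 = (E_a ⊕ E_b) ⊕ M1.
121 ^ 114 =  11
  4 ^ 101 =  97
 38 ^  97 =  71
 70 ^ 100 =  34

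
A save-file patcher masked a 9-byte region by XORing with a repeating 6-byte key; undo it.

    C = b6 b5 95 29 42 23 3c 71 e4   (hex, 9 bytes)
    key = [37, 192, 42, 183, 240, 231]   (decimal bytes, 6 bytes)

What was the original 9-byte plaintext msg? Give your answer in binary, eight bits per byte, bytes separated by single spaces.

10010011 01110101 10111111 10011110 10110010 11000100 00011001 10110001 11001110

The 6-byte key repeats, so the effective keystream is 25 c0 2a b7 f0 e7 25 c0 2a.
byte 0: b6 xor 25 = 93
byte 1: b5 xor c0 = 75
byte 2: 95 xor 2a = bf
byte 3: 29 xor b7 = 9e
byte 4: 42 xor f0 = b2
byte 5: 23 xor e7 = c4
byte 6: 3c xor 25 = 19
byte 7: 71 xor c0 = b1
byte 8: e4 xor 2a = ce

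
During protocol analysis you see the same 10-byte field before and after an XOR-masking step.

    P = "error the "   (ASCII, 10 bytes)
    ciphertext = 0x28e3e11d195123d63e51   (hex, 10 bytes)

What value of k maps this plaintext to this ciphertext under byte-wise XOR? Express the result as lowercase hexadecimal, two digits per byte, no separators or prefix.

Since ciphertext = P ⊕ k, XORing both sides with P gives k = P ⊕ ciphertext.
101 xor  40 =  77
114 xor 227 = 145
114 xor 225 = 147
111 xor  29 = 114
114 xor  25 = 107
 32 xor  81 = 113
116 xor  35 =  87
104 xor 214 = 190
101 xor  62 =  91
 32 xor  81 = 113

4d9193726b7157be5b71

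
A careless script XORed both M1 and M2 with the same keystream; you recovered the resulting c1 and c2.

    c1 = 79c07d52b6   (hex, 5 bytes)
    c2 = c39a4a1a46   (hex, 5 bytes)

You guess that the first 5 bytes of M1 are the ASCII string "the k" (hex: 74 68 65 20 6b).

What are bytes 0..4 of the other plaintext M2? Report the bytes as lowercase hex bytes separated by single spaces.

First, c1 ⊕ c2 = (M1 ⊕ K) ⊕ (M2 ⊕ K) = M1 ⊕ M2, so the key drops out. Then M2 = (M1 ⊕ M2) ⊕ M1 over the first 5 bytes.
byte 0: (79 XOR c3) XOR 74 = ba XOR 74 = ce
byte 1: (c0 XOR 9a) XOR 68 = 5a XOR 68 = 32
byte 2: (7d XOR 4a) XOR 65 = 37 XOR 65 = 52
byte 3: (52 XOR 1a) XOR 20 = 48 XOR 20 = 68
byte 4: (b6 XOR 46) XOR 6b = f0 XOR 6b = 9b

ce 32 52 68 9b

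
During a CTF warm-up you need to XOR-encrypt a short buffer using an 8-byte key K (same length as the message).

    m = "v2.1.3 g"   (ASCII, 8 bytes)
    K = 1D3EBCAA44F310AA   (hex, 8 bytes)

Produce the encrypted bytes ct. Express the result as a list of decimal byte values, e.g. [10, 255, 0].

[107, 12, 146, 155, 106, 192, 48, 205]

XOR is its own inverse, so applying the key byte-wise gives the result directly.
118 ⊕  29 = 107
 50 ⊕  62 =  12
 46 ⊕ 188 = 146
 49 ⊕ 170 = 155
 46 ⊕  68 = 106
 51 ⊕ 243 = 192
 32 ⊕  16 =  48
103 ⊕ 170 = 205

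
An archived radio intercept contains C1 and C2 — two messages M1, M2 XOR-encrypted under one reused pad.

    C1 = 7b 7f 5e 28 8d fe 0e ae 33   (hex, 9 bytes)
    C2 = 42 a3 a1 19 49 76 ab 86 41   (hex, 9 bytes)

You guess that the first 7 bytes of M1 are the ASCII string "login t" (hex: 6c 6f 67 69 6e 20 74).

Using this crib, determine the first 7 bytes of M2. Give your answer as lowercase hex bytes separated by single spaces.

55 b3 98 58 aa a8 d1

First, C1 ⊕ C2 = (M1 ⊕ K) ⊕ (M2 ⊕ K) = M1 ⊕ M2, so the key drops out. Then M2 = (M1 ⊕ M2) ⊕ M1 over the first 7 bytes.
byte 0: (7b ⊕ 42) ⊕ 6c = 39 ⊕ 6c = 55
byte 1: (7f ⊕ a3) ⊕ 6f = dc ⊕ 6f = b3
byte 2: (5e ⊕ a1) ⊕ 67 = ff ⊕ 67 = 98
byte 3: (28 ⊕ 19) ⊕ 69 = 31 ⊕ 69 = 58
byte 4: (8d ⊕ 49) ⊕ 6e = c4 ⊕ 6e = aa
byte 5: (fe ⊕ 76) ⊕ 20 = 88 ⊕ 20 = a8
byte 6: (0e ⊕ ab) ⊕ 74 = a5 ⊕ 74 = d1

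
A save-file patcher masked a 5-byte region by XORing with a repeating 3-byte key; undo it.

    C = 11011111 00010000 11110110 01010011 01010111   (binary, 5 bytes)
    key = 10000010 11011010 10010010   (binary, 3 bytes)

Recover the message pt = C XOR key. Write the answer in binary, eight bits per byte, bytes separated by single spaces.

01011101 11001010 01100100 11010001 10001101

The 3-byte key repeats, so the effective keystream is 82 da 92 82 da.
byte 0: df ^ 82 = 5d
byte 1: 10 ^ da = ca
byte 2: f6 ^ 92 = 64
byte 3: 53 ^ 82 = d1
byte 4: 57 ^ da = 8d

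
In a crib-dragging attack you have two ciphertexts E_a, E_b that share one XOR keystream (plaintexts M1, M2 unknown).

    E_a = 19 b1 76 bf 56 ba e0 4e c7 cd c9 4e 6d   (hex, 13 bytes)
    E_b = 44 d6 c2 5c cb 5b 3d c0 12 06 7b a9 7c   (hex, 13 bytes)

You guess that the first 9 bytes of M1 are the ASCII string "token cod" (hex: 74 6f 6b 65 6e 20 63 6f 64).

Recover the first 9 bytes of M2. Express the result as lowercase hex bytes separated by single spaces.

First, E_a ⊕ E_b = (M1 ⊕ K) ⊕ (M2 ⊕ K) = M1 ⊕ M2, so the key drops out. Then M2 = (M1 ⊕ M2) ⊕ M1 over the first 9 bytes.
byte 0: (19 ^ 44) ^ 74 = 5d ^ 74 = 29
byte 1: (b1 ^ d6) ^ 6f = 67 ^ 6f = 08
byte 2: (76 ^ c2) ^ 6b = b4 ^ 6b = df
byte 3: (bf ^ 5c) ^ 65 = e3 ^ 65 = 86
byte 4: (56 ^ cb) ^ 6e = 9d ^ 6e = f3
byte 5: (ba ^ 5b) ^ 20 = e1 ^ 20 = c1
byte 6: (e0 ^ 3d) ^ 63 = dd ^ 63 = be
byte 7: (4e ^ c0) ^ 6f = 8e ^ 6f = e1
byte 8: (c7 ^ 12) ^ 64 = d5 ^ 64 = b1

29 08 df 86 f3 c1 be e1 b1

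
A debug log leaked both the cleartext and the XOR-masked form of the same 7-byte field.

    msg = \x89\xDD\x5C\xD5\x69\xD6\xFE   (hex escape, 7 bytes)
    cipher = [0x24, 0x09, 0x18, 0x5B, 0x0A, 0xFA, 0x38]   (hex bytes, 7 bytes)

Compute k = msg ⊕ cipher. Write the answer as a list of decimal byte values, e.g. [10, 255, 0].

[173, 212, 68, 142, 99, 44, 198]

Since cipher = msg ⊕ k, XORing both sides with msg gives k = msg ⊕ cipher.
byte 0: 10001001 XOR 00100100 = 10101101
byte 1: 11011101 XOR 00001001 = 11010100
byte 2: 01011100 XOR 00011000 = 01000100
byte 3: 11010101 XOR 01011011 = 10001110
byte 4: 01101001 XOR 00001010 = 01100011
byte 5: 11010110 XOR 11111010 = 00101100
byte 6: 11111110 XOR 00111000 = 11000110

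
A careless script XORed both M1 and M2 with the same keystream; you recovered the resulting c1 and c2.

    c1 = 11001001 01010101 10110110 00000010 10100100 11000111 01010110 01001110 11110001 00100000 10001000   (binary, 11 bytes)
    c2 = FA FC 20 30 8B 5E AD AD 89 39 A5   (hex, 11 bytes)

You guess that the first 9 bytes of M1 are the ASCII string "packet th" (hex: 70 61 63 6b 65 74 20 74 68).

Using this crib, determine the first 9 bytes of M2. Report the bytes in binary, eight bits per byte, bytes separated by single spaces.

01000011 11001000 11110101 01011001 01001010 11101101 11011011 10010111 00010000

First, c1 ⊕ c2 = (M1 ⊕ K) ⊕ (M2 ⊕ K) = M1 ⊕ M2, so the key drops out. Then M2 = (M1 ⊕ M2) ⊕ M1 over the first 9 bytes.
byte 0: (c9 ^ fa) ^ 70 = 33 ^ 70 = 43
byte 1: (55 ^ fc) ^ 61 = a9 ^ 61 = c8
byte 2: (b6 ^ 20) ^ 63 = 96 ^ 63 = f5
byte 3: (02 ^ 30) ^ 6b = 32 ^ 6b = 59
byte 4: (a4 ^ 8b) ^ 65 = 2f ^ 65 = 4a
byte 5: (c7 ^ 5e) ^ 74 = 99 ^ 74 = ed
byte 6: (56 ^ ad) ^ 20 = fb ^ 20 = db
byte 7: (4e ^ ad) ^ 74 = e3 ^ 74 = 97
byte 8: (f1 ^ 89) ^ 68 = 78 ^ 68 = 10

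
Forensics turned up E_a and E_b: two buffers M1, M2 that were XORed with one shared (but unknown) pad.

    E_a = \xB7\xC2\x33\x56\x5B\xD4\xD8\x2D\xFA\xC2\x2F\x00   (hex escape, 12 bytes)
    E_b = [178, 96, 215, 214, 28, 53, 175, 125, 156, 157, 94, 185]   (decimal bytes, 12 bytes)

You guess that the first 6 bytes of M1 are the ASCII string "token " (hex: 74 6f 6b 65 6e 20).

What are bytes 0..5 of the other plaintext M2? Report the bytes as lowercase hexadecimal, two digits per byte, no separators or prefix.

71cd8fe529c1

First, E_a ⊕ E_b = (M1 ⊕ K) ⊕ (M2 ⊕ K) = M1 ⊕ M2, so the key drops out. Then M2 = (M1 ⊕ M2) ⊕ M1 over the first 6 bytes.
byte 0: (b7 ⊕ b2) ⊕ 74 = 05 ⊕ 74 = 71
byte 1: (c2 ⊕ 60) ⊕ 6f = a2 ⊕ 6f = cd
byte 2: (33 ⊕ d7) ⊕ 6b = e4 ⊕ 6b = 8f
byte 3: (56 ⊕ d6) ⊕ 65 = 80 ⊕ 65 = e5
byte 4: (5b ⊕ 1c) ⊕ 6e = 47 ⊕ 6e = 29
byte 5: (d4 ⊕ 35) ⊕ 20 = e1 ⊕ 20 = c1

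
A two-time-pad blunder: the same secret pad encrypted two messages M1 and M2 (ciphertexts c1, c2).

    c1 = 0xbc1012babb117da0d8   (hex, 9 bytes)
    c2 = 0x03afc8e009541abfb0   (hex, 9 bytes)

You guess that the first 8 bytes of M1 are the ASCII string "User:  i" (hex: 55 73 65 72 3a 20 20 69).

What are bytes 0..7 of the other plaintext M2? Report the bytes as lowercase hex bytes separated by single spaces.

ea cc bf 28 88 65 47 76

First, c1 ⊕ c2 = (M1 ⊕ K) ⊕ (M2 ⊕ K) = M1 ⊕ M2, so the key drops out. Then M2 = (M1 ⊕ M2) ⊕ M1 over the first 8 bytes.
byte 0: (bc xor 03) xor 55 = bf xor 55 = ea
byte 1: (10 xor af) xor 73 = bf xor 73 = cc
byte 2: (12 xor c8) xor 65 = da xor 65 = bf
byte 3: (ba xor e0) xor 72 = 5a xor 72 = 28
byte 4: (bb xor 09) xor 3a = b2 xor 3a = 88
byte 5: (11 xor 54) xor 20 = 45 xor 20 = 65
byte 6: (7d xor 1a) xor 20 = 67 xor 20 = 47
byte 7: (a0 xor bf) xor 69 = 1f xor 69 = 76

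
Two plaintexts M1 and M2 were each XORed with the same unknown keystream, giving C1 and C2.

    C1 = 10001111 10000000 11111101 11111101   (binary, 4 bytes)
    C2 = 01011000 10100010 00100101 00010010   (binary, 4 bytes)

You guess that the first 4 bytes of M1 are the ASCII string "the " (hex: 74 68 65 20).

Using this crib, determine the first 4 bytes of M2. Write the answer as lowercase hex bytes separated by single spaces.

First, C1 ⊕ C2 = (M1 ⊕ K) ⊕ (M2 ⊕ K) = M1 ⊕ M2, so the key drops out. Then M2 = (M1 ⊕ M2) ⊕ M1 over the first 4 bytes.
byte 0: (8f ^ 58) ^ 74 = d7 ^ 74 = a3
byte 1: (80 ^ a2) ^ 68 = 22 ^ 68 = 4a
byte 2: (fd ^ 25) ^ 65 = d8 ^ 65 = bd
byte 3: (fd ^ 12) ^ 20 = ef ^ 20 = cf

a3 4a bd cf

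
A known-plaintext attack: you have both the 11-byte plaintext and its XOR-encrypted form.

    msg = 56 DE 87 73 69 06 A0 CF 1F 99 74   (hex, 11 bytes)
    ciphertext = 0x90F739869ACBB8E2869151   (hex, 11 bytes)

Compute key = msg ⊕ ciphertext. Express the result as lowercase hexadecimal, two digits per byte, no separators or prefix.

c629bef5f3cd182d990825

Since ciphertext = msg ⊕ key, XORing both sides with msg gives key = msg ⊕ ciphertext.
56 xor 90 = c6
de xor f7 = 29
87 xor 39 = be
73 xor 86 = f5
69 xor 9a = f3
06 xor cb = cd
a0 xor b8 = 18
cf xor e2 = 2d
1f xor 86 = 99
99 xor 91 = 08
74 xor 51 = 25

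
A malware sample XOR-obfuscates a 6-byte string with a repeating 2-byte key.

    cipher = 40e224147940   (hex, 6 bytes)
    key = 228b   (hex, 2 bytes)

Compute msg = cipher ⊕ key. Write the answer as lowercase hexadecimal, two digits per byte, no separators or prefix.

6269069f5bcb

The 2-byte key repeats, so the effective keystream is 22 8b 22 8b 22 8b.
byte 0: 40 ⊕ 22 = 62
byte 1: e2 ⊕ 8b = 69
byte 2: 24 ⊕ 22 = 06
byte 3: 14 ⊕ 8b = 9f
byte 4: 79 ⊕ 22 = 5b
byte 5: 40 ⊕ 8b = cb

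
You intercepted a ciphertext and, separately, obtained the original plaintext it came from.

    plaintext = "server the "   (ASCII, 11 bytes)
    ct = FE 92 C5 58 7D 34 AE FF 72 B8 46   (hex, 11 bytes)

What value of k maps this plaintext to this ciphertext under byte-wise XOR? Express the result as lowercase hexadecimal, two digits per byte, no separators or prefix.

Since ct = plaintext ⊕ k, XORing both sides with plaintext gives k = plaintext ⊕ ct.
byte 0: 73 ^ fe = 8d
byte 1: 65 ^ 92 = f7
byte 2: 72 ^ c5 = b7
byte 3: 76 ^ 58 = 2e
byte 4: 65 ^ 7d = 18
byte 5: 72 ^ 34 = 46
byte 6: 20 ^ ae = 8e
byte 7: 74 ^ ff = 8b
byte 8: 68 ^ 72 = 1a
byte 9: 65 ^ b8 = dd
byte 10: 20 ^ 46 = 66

8df7b72e18468e8b1add66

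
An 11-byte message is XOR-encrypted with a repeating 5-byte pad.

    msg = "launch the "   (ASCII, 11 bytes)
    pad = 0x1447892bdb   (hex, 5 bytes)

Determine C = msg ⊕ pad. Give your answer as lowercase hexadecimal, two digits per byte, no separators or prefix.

7826fc45b87c67fd43be34

The 5-byte key repeats, so the effective keystream is 14 47 89 2b db 14 47 89 2b db 14.
byte 0: 6c ^ 14 = 78
byte 1: 61 ^ 47 = 26
byte 2: 75 ^ 89 = fc
byte 3: 6e ^ 2b = 45
byte 4: 63 ^ db = b8
byte 5: 68 ^ 14 = 7c
byte 6: 20 ^ 47 = 67
byte 7: 74 ^ 89 = fd
byte 8: 68 ^ 2b = 43
byte 9: 65 ^ db = be
byte 10: 20 ^ 14 = 34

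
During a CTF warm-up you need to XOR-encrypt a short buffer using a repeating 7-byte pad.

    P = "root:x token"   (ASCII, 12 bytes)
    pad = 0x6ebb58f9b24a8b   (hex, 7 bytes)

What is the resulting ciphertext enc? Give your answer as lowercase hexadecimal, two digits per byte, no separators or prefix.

1cd4378d8832ab1ad4339cdc

The 7-byte key repeats, so the effective keystream is 6e bb 58 f9 b2 4a 8b 6e bb 58 f9 b2.
byte 0: 72 xor 6e = 1c
byte 1: 6f xor bb = d4
byte 2: 6f xor 58 = 37
byte 3: 74 xor f9 = 8d
byte 4: 3a xor b2 = 88
byte 5: 78 xor 4a = 32
byte 6: 20 xor 8b = ab
byte 7: 74 xor 6e = 1a
byte 8: 6f xor bb = d4
byte 9: 6b xor 58 = 33
byte 10: 65 xor f9 = 9c
byte 11: 6e xor b2 = dc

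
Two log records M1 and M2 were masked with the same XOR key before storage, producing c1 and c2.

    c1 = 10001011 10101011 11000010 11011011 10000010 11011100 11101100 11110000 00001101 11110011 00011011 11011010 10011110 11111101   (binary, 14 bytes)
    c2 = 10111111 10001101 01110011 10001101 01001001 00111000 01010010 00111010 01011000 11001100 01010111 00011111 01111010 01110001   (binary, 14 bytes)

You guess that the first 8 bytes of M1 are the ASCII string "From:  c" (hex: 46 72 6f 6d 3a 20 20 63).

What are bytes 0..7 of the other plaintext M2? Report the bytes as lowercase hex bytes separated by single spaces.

First, c1 ⊕ c2 = (M1 ⊕ K) ⊕ (M2 ⊕ K) = M1 ⊕ M2, so the key drops out. Then M2 = (M1 ⊕ M2) ⊕ M1 over the first 8 bytes.
byte 0: (8b ^ bf) ^ 46 = 34 ^ 46 = 72
byte 1: (ab ^ 8d) ^ 72 = 26 ^ 72 = 54
byte 2: (c2 ^ 73) ^ 6f = b1 ^ 6f = de
byte 3: (db ^ 8d) ^ 6d = 56 ^ 6d = 3b
byte 4: (82 ^ 49) ^ 3a = cb ^ 3a = f1
byte 5: (dc ^ 38) ^ 20 = e4 ^ 20 = c4
byte 6: (ec ^ 52) ^ 20 = be ^ 20 = 9e
byte 7: (f0 ^ 3a) ^ 63 = ca ^ 63 = a9

72 54 de 3b f1 c4 9e a9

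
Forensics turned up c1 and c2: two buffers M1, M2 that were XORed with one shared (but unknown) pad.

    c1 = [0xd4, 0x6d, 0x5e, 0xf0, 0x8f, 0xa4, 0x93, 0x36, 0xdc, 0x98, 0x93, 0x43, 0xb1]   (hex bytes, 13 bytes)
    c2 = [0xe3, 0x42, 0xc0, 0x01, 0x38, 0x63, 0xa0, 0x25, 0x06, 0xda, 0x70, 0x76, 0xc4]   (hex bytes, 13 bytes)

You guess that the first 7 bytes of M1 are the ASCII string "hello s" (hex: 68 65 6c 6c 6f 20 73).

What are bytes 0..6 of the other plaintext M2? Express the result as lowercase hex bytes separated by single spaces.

First, c1 ⊕ c2 = (M1 ⊕ K) ⊕ (M2 ⊕ K) = M1 ⊕ M2, so the key drops out. Then M2 = (M1 ⊕ M2) ⊕ M1 over the first 7 bytes.
byte 0: (d4 XOR e3) XOR 68 = 37 XOR 68 = 5f
byte 1: (6d XOR 42) XOR 65 = 2f XOR 65 = 4a
byte 2: (5e XOR c0) XOR 6c = 9e XOR 6c = f2
byte 3: (f0 XOR 01) XOR 6c = f1 XOR 6c = 9d
byte 4: (8f XOR 38) XOR 6f = b7 XOR 6f = d8
byte 5: (a4 XOR 63) XOR 20 = c7 XOR 20 = e7
byte 6: (93 XOR a0) XOR 73 = 33 XOR 73 = 40

5f 4a f2 9d d8 e7 40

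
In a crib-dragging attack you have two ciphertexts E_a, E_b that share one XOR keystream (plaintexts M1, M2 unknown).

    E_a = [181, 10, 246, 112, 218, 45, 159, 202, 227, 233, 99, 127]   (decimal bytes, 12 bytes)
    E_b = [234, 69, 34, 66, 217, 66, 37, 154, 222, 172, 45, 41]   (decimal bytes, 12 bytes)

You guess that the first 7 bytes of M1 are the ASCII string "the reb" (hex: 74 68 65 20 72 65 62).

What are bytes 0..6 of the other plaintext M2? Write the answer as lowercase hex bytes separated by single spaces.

First, E_a ⊕ E_b = (M1 ⊕ K) ⊕ (M2 ⊕ K) = M1 ⊕ M2, so the key drops out. Then M2 = (M1 ⊕ M2) ⊕ M1 over the first 7 bytes.
byte 0: (b5 XOR ea) XOR 74 = 5f XOR 74 = 2b
byte 1: (0a XOR 45) XOR 68 = 4f XOR 68 = 27
byte 2: (f6 XOR 22) XOR 65 = d4 XOR 65 = b1
byte 3: (70 XOR 42) XOR 20 = 32 XOR 20 = 12
byte 4: (da XOR d9) XOR 72 = 03 XOR 72 = 71
byte 5: (2d XOR 42) XOR 65 = 6f XOR 65 = 0a
byte 6: (9f XOR 25) XOR 62 = ba XOR 62 = d8

2b 27 b1 12 71 0a d8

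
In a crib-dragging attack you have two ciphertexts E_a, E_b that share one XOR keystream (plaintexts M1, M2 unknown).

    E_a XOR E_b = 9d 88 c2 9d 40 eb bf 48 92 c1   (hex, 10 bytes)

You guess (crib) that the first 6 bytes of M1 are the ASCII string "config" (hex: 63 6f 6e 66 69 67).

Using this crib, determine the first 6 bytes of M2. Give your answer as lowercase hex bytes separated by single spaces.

Since E_a ⊕ E_b = M1 ⊕ M2, XORing with the guessed M1 bytes yields the corresponding M2 bytes: M2 = (E_a ⊕ E_b) ⊕ M1.
9d XOR 63 = fe
88 XOR 6f = e7
c2 XOR 6e = ac
9d XOR 66 = fb
40 XOR 69 = 29
eb XOR 67 = 8c

fe e7 ac fb 29 8c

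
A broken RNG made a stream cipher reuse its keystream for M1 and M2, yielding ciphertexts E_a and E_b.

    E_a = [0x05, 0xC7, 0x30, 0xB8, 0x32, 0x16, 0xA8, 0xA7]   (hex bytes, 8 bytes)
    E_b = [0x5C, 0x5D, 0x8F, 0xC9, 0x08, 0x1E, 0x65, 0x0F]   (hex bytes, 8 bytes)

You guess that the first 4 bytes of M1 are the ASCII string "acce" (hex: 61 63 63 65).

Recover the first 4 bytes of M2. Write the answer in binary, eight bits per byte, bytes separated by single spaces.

First, E_a ⊕ E_b = (M1 ⊕ K) ⊕ (M2 ⊕ K) = M1 ⊕ M2, so the key drops out. Then M2 = (M1 ⊕ M2) ⊕ M1 over the first 4 bytes.
byte 0: (05 ⊕ 5c) ⊕ 61 = 59 ⊕ 61 = 38
byte 1: (c7 ⊕ 5d) ⊕ 63 = 9a ⊕ 63 = f9
byte 2: (30 ⊕ 8f) ⊕ 63 = bf ⊕ 63 = dc
byte 3: (b8 ⊕ c9) ⊕ 65 = 71 ⊕ 65 = 14

00111000 11111001 11011100 00010100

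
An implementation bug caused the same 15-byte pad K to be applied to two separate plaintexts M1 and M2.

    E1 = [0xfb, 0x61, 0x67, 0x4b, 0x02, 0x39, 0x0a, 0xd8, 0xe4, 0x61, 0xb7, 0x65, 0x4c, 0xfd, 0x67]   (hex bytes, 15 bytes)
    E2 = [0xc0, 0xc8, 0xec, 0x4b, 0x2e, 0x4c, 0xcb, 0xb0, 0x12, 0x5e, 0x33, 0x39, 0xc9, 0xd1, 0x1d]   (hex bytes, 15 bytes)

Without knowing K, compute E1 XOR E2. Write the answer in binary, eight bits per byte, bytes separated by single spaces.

00111011 10101001 10001011 00000000 00101100 01110101 11000001 01101000 11110110 00111111 10000100 01011100 10000101 00101100 01111010

E1 ⊕ E2 = (M1 ⊕ K) ⊕ (M2 ⊕ K) = M1 ⊕ M2 — the shared key cancels under XOR.
fb XOR c0 = 3b
61 XOR c8 = a9
67 XOR ec = 8b
4b XOR 4b = 00
02 XOR 2e = 2c
39 XOR 4c = 75
0a XOR cb = c1
d8 XOR b0 = 68
e4 XOR 12 = f6
61 XOR 5e = 3f
b7 XOR 33 = 84
65 XOR 39 = 5c
4c XOR c9 = 85
fd XOR d1 = 2c
67 XOR 1d = 7a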